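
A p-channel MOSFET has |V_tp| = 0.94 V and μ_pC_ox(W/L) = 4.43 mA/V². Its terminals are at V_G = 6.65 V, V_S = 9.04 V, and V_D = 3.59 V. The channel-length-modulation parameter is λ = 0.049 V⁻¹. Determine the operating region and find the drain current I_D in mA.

Saturation; I_D = 5.90 mA

V_SG = V_S − V_G = 9.04 − 6.65 = 2.39 V; V_SD = V_S − V_D = 9.04 − 3.59 = 5.45 V.
V_ov = V_SG − |V_tp| = 2.39 − 0.94 = 1.45 V.
Since V_SD = 5.45 V ≥ V_ov = 1.45 V, the device is in saturation.
I_D = ½ k_p V_ov² (1 + λ V_SD) = 0.5 × 4.43 × 1.45² × (1 + 0.049 × 5.45) = 5.9 mA.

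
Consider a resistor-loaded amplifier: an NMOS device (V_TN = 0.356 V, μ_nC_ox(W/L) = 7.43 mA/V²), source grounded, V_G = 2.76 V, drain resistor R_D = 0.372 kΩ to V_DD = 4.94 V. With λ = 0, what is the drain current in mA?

I_D = 11.3 mA

V_GS = V_G = 2.76 V, so V_ov = 2.76 − 0.356 = 2.4 V.
Assume saturation: I_D = ½ k_n V_ov² = 0.5 × 7.43 × 2.4² = 21.5 mA, giving V_DS = V_DD − I_D R_D = 4.94 − 21.5 × 0.372 = -3.05 V.
But -3.05 V < V_ov = 2.4 V, so the device is actually in triode.
In triode I_D = k_n[V_ov V_DS − ½ V_DS²] and I_D = (V_DD − V_DS)/R_D. Equating: 1.38 V_DS² − 7.645 V_DS + 4.94 = 0, giving V_DS = 0.747 V (the root below V_ov).
I_D = (4.94 − 0.747) / 0.372 = 11.3 mA.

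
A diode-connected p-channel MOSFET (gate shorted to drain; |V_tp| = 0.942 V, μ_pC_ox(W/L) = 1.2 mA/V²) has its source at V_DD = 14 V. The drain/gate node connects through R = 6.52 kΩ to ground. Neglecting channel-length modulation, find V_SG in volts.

With gate tied to drain, V_SG = V_SD ≥ V_SG − |V_tp|, so the device is in saturation.
KCL at the drain: ½ k_p (V_SG − |V_tp|)² = (V_DD − V_SG)/R.
Let x = V_SG − 0.942. Then 3.91 x² + x − 13.06 = 0, giving x = 1.7 V (positive root), so V_SG = 2.65 V.
I_D = (V_DD − V_SG)/R = (14 − 2.65) / 6.52 = 1.74 mA.

V_SG = 2.65 V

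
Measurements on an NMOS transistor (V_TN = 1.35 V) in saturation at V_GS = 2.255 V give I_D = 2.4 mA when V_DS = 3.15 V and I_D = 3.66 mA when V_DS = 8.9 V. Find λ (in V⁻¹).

λ = 0.128 V⁻¹

With V_GS fixed, I_D ∝ (1 + λ V_DS) in saturation, so I_D2/I_D1 = (1 + λ V_DS2)/(1 + λ V_DS1).
3.66/2.4 = 1.525 = (1 + 8.9 λ)/(1 + 3.15 λ).
Solving: λ (I_D1 V_DS2 − I_D2 V_DS1) = I_D2 − I_D1, so λ = (3.66 − 2.4) / (2.4 × 8.9 − 3.66 × 3.15) = 1.26 / 9.83 = 0.128 V⁻¹.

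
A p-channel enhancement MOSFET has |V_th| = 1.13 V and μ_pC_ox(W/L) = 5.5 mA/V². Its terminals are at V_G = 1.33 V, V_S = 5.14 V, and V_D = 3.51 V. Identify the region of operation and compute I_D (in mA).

V_SG = V_S − V_G = 5.14 − 1.33 = 3.81 V; V_SD = V_S − V_D = 5.14 − 3.51 = 1.63 V.
V_ov = V_SG − |V_th| = 3.81 − 1.13 = 2.68 V.
Since V_SD = 1.63 V < V_ov = 2.68 V, the device is in the triode region.
I_D = k_p [V_ov · V_SD − ½ V_SD²] = 5.5 × [2.68 × 1.63 − 0.5 × 1.63²] = 16.7 mA.

Triode; I_D = 16.7 mA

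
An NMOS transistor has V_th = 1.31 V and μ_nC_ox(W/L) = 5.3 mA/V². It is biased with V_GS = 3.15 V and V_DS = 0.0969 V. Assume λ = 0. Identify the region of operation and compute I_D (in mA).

Triode; I_D = 0.920 mA

V_ov = V_GS − V_th = 3.15 − 1.31 = 1.84 V.
Since V_DS = 0.0969 V < V_ov = 1.84 V, the device is in the triode region.
I_D = k_n [V_ov · V_DS − ½ V_DS²] = 5.3 × [1.84 × 0.0969 − 0.5 × 0.0969²] = 0.92 mA.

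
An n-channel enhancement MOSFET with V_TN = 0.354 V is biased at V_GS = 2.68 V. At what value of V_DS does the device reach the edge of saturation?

The boundary between triode and saturation is V_DS = V_GS − V_TN = V_ov.
V_ov = 2.68 − 0.354 = 2.33 V.

V_DS,sat = 2.33 V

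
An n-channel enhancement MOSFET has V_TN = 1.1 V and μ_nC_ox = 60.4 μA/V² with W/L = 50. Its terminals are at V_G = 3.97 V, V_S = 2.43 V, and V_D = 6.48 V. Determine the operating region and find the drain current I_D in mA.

V_GS = V_G − V_S = 3.97 − 2.43 = 1.54 V; V_DS = V_D − V_S = 6.48 − 2.43 = 4.05 V.
k_n = μ_nC_ox · (W/L) = 3.02 mA/V².
V_ov = V_GS − V_TN = 1.54 − 1.1 = 0.44 V.
Since V_DS = 4.05 V ≥ V_ov = 0.44 V, the device is in saturation.
I_D = ½ k_n V_ov² = 0.5 × 3.02 × 0.44² = 0.292 mA.

Saturation; I_D = 0.292 mA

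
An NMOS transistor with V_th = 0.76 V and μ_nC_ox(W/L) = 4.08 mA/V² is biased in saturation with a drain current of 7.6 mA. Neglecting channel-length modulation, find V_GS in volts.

V_GS = 2.69 V

In saturation I_D = ½ k_n (V_GS − V_th)², so V_GS − V_th = √(2 I_D / k_n) = √(2 × 7.6 / 4.08) = 1.93 V.
V_GS = 0.76 + 1.93 = 2.69 V.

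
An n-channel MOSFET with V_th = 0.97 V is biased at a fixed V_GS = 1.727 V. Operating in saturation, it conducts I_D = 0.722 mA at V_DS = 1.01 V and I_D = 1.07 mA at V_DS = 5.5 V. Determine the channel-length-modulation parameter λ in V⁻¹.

λ = 0.120 V⁻¹

With V_GS fixed, I_D ∝ (1 + λ V_DS) in saturation, so I_D2/I_D1 = (1 + λ V_DS2)/(1 + λ V_DS1).
1.07/0.722 = 1.482 = (1 + 5.5 λ)/(1 + 1.01 λ).
Solving: λ (I_D1 V_DS2 − I_D2 V_DS1) = I_D2 − I_D1, so λ = (1.07 − 0.722) / (0.722 × 5.5 − 1.07 × 1.01) = 0.348 / 2.89 = 0.12 V⁻¹.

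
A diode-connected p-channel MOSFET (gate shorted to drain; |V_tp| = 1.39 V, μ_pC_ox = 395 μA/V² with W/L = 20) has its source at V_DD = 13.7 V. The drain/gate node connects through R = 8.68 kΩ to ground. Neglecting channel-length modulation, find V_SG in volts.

With gate tied to drain, V_SG = V_SD ≥ V_SG − |V_tp|, so the device is in saturation.
k_p = μ_pC_ox · (W/L) = 7.9 mA/V².
KCL at the drain: ½ k_p (V_SG − |V_tp|)² = (V_DD − V_SG)/R.
Let x = V_SG − 1.39. Then 34.3 x² + x − 12.31 = 0, giving x = 0.585 V (positive root), so V_SG = 1.97 V.
I_D = (V_DD − V_SG)/R = (13.7 − 1.97) / 8.68 = 1.35 mA.

V_SG = 1.97 V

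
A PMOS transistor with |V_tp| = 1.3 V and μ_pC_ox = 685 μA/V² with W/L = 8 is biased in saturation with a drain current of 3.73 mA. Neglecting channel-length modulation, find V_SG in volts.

k_p = μ_pC_ox · (W/L) = 5.48 mA/V².
In saturation I_D = ½ k_p (V_SG − |V_tp|)², so V_SG − |V_tp| = √(2 I_D / k_p) = √(2 × 3.73 / 5.48) = 1.17 V.
V_SG = 1.3 + 1.17 = 2.47 V.

V_SG = 2.47 V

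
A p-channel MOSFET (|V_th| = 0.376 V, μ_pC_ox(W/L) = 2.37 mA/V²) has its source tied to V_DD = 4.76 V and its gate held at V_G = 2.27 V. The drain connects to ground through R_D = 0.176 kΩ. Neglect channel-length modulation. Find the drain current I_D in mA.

V_SG = V_DD − V_G = 4.76 − 2.27 = 2.49 V, so V_ov = 2.49 − 0.376 = 2.11 V.
Assume saturation: I_D = ½ k_p V_ov² = 0.5 × 2.37 × 2.11² = 5.3 mA, giving V_SD = V_DD − I_D R_D = 4.76 − 5.3 × 0.176 = 3.83 V.
V_SD = 3.83 V ≥ V_ov = 2.11 V, confirming saturation.

I_D = 5.30 mA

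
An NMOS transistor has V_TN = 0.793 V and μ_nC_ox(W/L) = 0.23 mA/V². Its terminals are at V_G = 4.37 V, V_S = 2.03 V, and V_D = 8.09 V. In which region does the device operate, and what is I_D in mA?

Saturation; I_D = 0.275 mA

V_GS = V_G − V_S = 4.37 − 2.03 = 2.34 V; V_DS = V_D − V_S = 8.09 − 2.03 = 6.06 V.
V_ov = V_GS − V_TN = 2.34 − 0.793 = 1.55 V.
Since V_DS = 6.06 V ≥ V_ov = 1.55 V, the device is in saturation.
I_D = ½ k_n V_ov² = 0.5 × 0.23 × 1.55² = 0.275 mA.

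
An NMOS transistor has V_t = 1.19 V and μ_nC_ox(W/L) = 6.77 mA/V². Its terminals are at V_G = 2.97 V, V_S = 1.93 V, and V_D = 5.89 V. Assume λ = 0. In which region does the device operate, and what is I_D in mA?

V_GS = V_G − V_S = 2.97 − 1.93 = 1.04 V; V_DS = V_D − V_S = 5.89 − 1.93 = 3.96 V.
V_GS = 1.04 V < V_t = 1.19 V, so the transistor is in cutoff.

Cutoff; I_D = 0 mA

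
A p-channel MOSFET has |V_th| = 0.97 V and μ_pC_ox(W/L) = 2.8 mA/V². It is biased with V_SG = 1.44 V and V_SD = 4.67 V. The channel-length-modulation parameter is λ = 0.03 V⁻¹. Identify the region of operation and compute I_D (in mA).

Saturation; I_D = 0.353 mA

V_ov = V_SG − |V_th| = 1.44 − 0.97 = 0.47 V.
Since V_SD = 4.67 V ≥ V_ov = 0.47 V, the device is in saturation.
I_D = ½ k_p V_ov² (1 + λ V_SD) = 0.5 × 2.8 × 0.47² × (1 + 0.03 × 4.67) = 0.353 mA.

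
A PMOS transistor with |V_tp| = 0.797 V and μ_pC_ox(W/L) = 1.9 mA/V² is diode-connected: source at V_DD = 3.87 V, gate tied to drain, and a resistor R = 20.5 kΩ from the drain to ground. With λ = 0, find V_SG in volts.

With gate tied to drain, V_SG = V_SD ≥ V_SG − |V_tp|, so the device is in saturation.
KCL at the drain: ½ k_p (V_SG − |V_tp|)² = (V_DD − V_SG)/R.
Let x = V_SG − 0.797. Then 19.5 x² + x − 3.073 = 0, giving x = 0.372 V (positive root), so V_SG = 1.17 V.
I_D = (V_DD − V_SG)/R = (3.87 − 1.17) / 20.5 = 0.132 mA.

V_SG = 1.17 V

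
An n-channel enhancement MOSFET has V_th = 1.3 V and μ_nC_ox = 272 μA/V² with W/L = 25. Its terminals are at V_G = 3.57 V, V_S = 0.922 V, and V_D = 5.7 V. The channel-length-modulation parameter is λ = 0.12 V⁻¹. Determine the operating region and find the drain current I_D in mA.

Saturation; I_D = 9.72 mA

V_GS = V_G − V_S = 3.57 − 0.922 = 2.65 V; V_DS = V_D − V_S = 5.7 − 0.922 = 4.78 V.
k_n = μ_nC_ox · (W/L) = 6.8 mA/V².
V_ov = V_GS − V_th = 2.65 − 1.3 = 1.35 V.
Since V_DS = 4.78 V ≥ V_ov = 1.35 V, the device is in saturation.
I_D = ½ k_n V_ov² (1 + λ V_DS) = 0.5 × 6.8 × 1.35² × (1 + 0.12 × 4.78) = 9.72 mA.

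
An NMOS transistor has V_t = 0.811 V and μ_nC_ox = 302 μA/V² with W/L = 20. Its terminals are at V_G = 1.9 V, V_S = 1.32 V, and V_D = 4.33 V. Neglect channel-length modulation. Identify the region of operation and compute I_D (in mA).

Cutoff; I_D = 0 mA

V_GS = V_G − V_S = 1.9 − 1.32 = 0.58 V; V_DS = V_D − V_S = 4.33 − 1.32 = 3.01 V.
V_GS = 0.58 V < V_t = 0.811 V, so the transistor is in cutoff.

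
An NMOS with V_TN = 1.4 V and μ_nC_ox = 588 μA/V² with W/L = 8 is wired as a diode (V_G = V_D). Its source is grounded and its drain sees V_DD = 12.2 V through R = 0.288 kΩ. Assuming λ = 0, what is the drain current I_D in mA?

With gate tied to drain, V_GS = V_DS ≥ V_GS − V_TN, so the device is in saturation.
k_n = μ_nC_ox · (W/L) = 4.704 mA/V².
KCL at the drain: ½ k_n (V_GS − V_TN)² = (V_DD − V_GS)/R.
Let x = V_GS − 1.4. Then 0.677 x² + x − 10.8 = 0, giving x = 3.32 V (positive root), so V_GS = 4.72 V.
I_D = (V_DD − V_GS)/R = (12.2 − 4.72) / 0.288 = 26 mA.

I_D = 26.0 mA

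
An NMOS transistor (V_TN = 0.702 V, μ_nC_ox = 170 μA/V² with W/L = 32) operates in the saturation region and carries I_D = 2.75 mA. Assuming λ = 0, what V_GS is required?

V_GS = 1.71 V

k_n = μ_nC_ox · (W/L) = 5.44 mA/V².
In saturation I_D = ½ k_n (V_GS − V_TN)², so V_GS − V_TN = √(2 I_D / k_n) = √(2 × 2.75 / 5.44) = 1.01 V.
V_GS = 0.702 + 1.01 = 1.71 V.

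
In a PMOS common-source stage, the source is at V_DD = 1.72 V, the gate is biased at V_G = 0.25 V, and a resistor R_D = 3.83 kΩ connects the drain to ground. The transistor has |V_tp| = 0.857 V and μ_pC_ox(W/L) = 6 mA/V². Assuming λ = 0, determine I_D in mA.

I_D = 0.416 mA

V_SG = V_DD − V_G = 1.72 − 0.25 = 1.47 V, so V_ov = 1.47 − 0.857 = 0.613 V.
Assume saturation: I_D = ½ k_p V_ov² = 0.5 × 6 × 0.613² = 1.13 mA, giving V_SD = V_DD − I_D R_D = 1.72 − 1.13 × 3.83 = -2.6 V.
But -2.6 V < V_ov = 0.613 V, so the device is actually in triode.
In triode I_D = k_p[V_ov V_SD − ½ V_SD²] and I_D = (V_DD − V_SD)/R_D. Equating: 11.5 V_SD² − 15.09 V_SD + 1.72 = 0, giving V_SD = 0.126 V (the root below V_ov).
I_D = (1.72 − 0.126) / 3.83 = 0.416 mA.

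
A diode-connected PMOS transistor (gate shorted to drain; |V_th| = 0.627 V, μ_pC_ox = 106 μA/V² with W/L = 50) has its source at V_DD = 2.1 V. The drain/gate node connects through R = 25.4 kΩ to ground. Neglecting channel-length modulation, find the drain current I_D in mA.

I_D = 0.0525 mA

With gate tied to drain, V_SG = V_SD ≥ V_SG − |V_th|, so the device is in saturation.
k_p = μ_pC_ox · (W/L) = 5.3 mA/V².
KCL at the drain: ½ k_p (V_SG − |V_th|)² = (V_DD − V_SG)/R.
Let x = V_SG − 0.627. Then 67.3 x² + x − 1.473 = 0, giving x = 0.141 V (positive root), so V_SG = 0.768 V.
I_D = (V_DD − V_SG)/R = (2.1 − 0.768) / 25.4 = 0.0525 mA.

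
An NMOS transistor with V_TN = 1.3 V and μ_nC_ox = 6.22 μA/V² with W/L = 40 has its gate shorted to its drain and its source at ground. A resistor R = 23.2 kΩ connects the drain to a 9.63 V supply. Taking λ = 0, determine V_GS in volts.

V_GS = 2.83 V

With gate tied to drain, V_GS = V_DS ≥ V_GS − V_TN, so the device is in saturation.
k_n = μ_nC_ox · (W/L) = 0.2488 mA/V².
KCL at the drain: ½ k_n (V_GS − V_TN)² = (V_DD − V_GS)/R.
Let x = V_GS − 1.3. Then 2.89 x² + x − 8.33 = 0, giving x = 1.53 V (positive root), so V_GS = 2.83 V.
I_D = (V_DD − V_GS)/R = (9.63 − 2.83) / 23.2 = 0.293 mA.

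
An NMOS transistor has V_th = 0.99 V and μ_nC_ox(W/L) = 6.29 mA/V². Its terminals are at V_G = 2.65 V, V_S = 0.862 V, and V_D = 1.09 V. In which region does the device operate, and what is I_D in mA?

V_GS = V_G − V_S = 2.65 − 0.862 = 1.79 V; V_DS = V_D − V_S = 1.09 − 0.862 = 0.228 V.
V_ov = V_GS − V_th = 1.79 − 0.99 = 0.798 V.
Since V_DS = 0.228 V < V_ov = 0.798 V, the device is in the triode region.
I_D = k_n [V_ov · V_DS − ½ V_DS²] = 6.29 × [0.798 × 0.228 − 0.5 × 0.228²] = 0.981 mA.

Triode; I_D = 0.981 mA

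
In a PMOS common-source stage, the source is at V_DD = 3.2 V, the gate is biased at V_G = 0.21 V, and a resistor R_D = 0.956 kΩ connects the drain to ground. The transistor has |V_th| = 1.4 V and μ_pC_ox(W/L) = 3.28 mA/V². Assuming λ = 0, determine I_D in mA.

I_D = 2.67 mA

V_SG = V_DD − V_G = 3.2 − 0.21 = 2.99 V, so V_ov = 2.99 − 1.4 = 1.59 V.
Assume saturation: I_D = ½ k_p V_ov² = 0.5 × 3.28 × 1.59² = 4.15 mA, giving V_SD = V_DD − I_D R_D = 3.2 − 4.15 × 0.956 = -0.764 V.
But -0.764 V < V_ov = 1.59 V, so the device is actually in triode.
In triode I_D = k_p[V_ov V_SD − ½ V_SD²] and I_D = (V_DD − V_SD)/R_D. Equating: 1.57 V_SD² − 5.986 V_SD + 3.2 = 0, giving V_SD = 0.643 V (the root below V_ov).
I_D = (3.2 − 0.643) / 0.956 = 2.67 mA.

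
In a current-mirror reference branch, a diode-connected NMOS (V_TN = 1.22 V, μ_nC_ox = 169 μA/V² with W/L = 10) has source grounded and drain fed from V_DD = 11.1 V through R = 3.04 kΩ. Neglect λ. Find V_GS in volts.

V_GS = 3.00 V

With gate tied to drain, V_GS = V_DS ≥ V_GS − V_TN, so the device is in saturation.
k_n = μ_nC_ox · (W/L) = 1.69 mA/V².
KCL at the drain: ½ k_n (V_GS − V_TN)² = (V_DD − V_GS)/R.
Let x = V_GS − 1.22. Then 2.57 x² + x − 9.88 = 0, giving x = 1.78 V (positive root), so V_GS = 3 V.
I_D = (V_DD − V_GS)/R = (11.1 − 3) / 3.04 = 2.67 mA.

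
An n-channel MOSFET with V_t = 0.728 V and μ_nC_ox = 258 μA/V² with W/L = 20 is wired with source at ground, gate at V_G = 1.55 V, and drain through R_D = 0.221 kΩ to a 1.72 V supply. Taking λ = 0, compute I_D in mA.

V_GS = V_G = 1.55 V, so V_ov = 1.55 − 0.728 = 0.822 V.
k_n = μ_nC_ox · (W/L) = 5.16 mA/V².
Assume saturation: I_D = ½ k_n V_ov² = 0.5 × 5.16 × 0.822² = 1.74 mA, giving V_DS = V_DD − I_D R_D = 1.72 − 1.74 × 0.221 = 1.33 V.
V_DS = 1.33 V ≥ V_ov = 0.822 V, confirming saturation.

I_D = 1.74 mA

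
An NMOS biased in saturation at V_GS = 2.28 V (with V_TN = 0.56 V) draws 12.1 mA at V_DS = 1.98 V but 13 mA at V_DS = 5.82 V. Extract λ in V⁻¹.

λ = 0.0201 V⁻¹

With V_GS fixed, I_D ∝ (1 + λ V_DS) in saturation, so I_D2/I_D1 = (1 + λ V_DS2)/(1 + λ V_DS1).
13/12.1 = 1.074 = (1 + 5.82 λ)/(1 + 1.98 λ).
Solving: λ (I_D1 V_DS2 − I_D2 V_DS1) = I_D2 − I_D1, so λ = (13 − 12.1) / (12.1 × 5.82 − 13 × 1.98) = 0.9 / 44.7 = 0.0201 V⁻¹.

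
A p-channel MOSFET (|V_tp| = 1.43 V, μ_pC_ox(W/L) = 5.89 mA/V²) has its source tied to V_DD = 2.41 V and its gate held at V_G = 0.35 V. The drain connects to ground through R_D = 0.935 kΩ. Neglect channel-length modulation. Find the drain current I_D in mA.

I_D = 1.17 mA

V_SG = V_DD − V_G = 2.41 − 0.35 = 2.06 V, so V_ov = 2.06 − 1.43 = 0.63 V.
Assume saturation: I_D = ½ k_p V_ov² = 0.5 × 5.89 × 0.63² = 1.17 mA, giving V_SD = V_DD − I_D R_D = 2.41 − 1.17 × 0.935 = 1.32 V.
V_SD = 1.32 V ≥ V_ov = 0.63 V, confirming saturation.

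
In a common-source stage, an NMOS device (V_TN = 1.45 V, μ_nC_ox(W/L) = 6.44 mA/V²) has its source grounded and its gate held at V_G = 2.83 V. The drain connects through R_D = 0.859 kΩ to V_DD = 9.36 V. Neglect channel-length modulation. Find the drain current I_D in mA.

V_GS = V_G = 2.83 V, so V_ov = 2.83 − 1.45 = 1.38 V.
Assume saturation: I_D = ½ k_n V_ov² = 0.5 × 6.44 × 1.38² = 6.13 mA, giving V_DS = V_DD − I_D R_D = 9.36 − 6.13 × 0.859 = 4.09 V.
V_DS = 4.09 V ≥ V_ov = 1.38 V, confirming saturation.

I_D = 6.13 mA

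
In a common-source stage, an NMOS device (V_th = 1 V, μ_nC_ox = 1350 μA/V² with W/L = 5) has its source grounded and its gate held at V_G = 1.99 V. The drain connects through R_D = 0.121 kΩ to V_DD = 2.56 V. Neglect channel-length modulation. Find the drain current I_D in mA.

I_D = 3.31 mA

V_GS = V_G = 1.99 V, so V_ov = 1.99 − 1 = 0.99 V.
k_n = μ_nC_ox · (W/L) = 6.75 mA/V².
Assume saturation: I_D = ½ k_n V_ov² = 0.5 × 6.75 × 0.99² = 3.31 mA, giving V_DS = V_DD − I_D R_D = 2.56 − 3.31 × 0.121 = 2.16 V.
V_DS = 2.16 V ≥ V_ov = 0.99 V, confirming saturation.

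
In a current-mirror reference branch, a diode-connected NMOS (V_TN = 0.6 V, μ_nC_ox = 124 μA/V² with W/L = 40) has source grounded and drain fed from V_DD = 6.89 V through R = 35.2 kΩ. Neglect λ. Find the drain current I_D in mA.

With gate tied to drain, V_GS = V_DS ≥ V_GS − V_TN, so the device is in saturation.
k_n = μ_nC_ox · (W/L) = 4.96 mA/V².
KCL at the drain: ½ k_n (V_GS − V_TN)² = (V_DD − V_GS)/R.
Let x = V_GS − 0.6. Then 87.3 x² + x − 6.29 = 0, giving x = 0.263 V (positive root), so V_GS = 0.863 V.
I_D = (V_DD − V_GS)/R = (6.89 − 0.863) / 35.2 = 0.171 mA.

I_D = 0.171 mA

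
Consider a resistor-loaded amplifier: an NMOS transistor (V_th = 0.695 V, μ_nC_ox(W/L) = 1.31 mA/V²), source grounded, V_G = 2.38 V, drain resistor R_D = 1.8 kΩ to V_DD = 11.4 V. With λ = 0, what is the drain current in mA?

I_D = 1.86 mA

V_GS = V_G = 2.38 V, so V_ov = 2.38 − 0.695 = 1.69 V.
Assume saturation: I_D = ½ k_n V_ov² = 0.5 × 1.31 × 1.69² = 1.86 mA, giving V_DS = V_DD − I_D R_D = 11.4 − 1.86 × 1.8 = 8.05 V.
V_DS = 8.05 V ≥ V_ov = 1.69 V, confirming saturation.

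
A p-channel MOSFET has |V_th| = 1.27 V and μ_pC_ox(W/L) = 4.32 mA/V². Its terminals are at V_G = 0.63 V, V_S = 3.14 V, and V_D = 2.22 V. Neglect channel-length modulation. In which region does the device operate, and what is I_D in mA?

V_SG = V_S − V_G = 3.14 − 0.63 = 2.51 V; V_SD = V_S − V_D = 3.14 − 2.22 = 0.92 V.
V_ov = V_SG − |V_th| = 2.51 − 1.27 = 1.24 V.
Since V_SD = 0.92 V < V_ov = 1.24 V, the device is in the triode region.
I_D = k_p [V_ov · V_SD − ½ V_SD²] = 4.32 × [1.24 × 0.92 − 0.5 × 0.92²] = 3.1 mA.

Triode; I_D = 3.10 mA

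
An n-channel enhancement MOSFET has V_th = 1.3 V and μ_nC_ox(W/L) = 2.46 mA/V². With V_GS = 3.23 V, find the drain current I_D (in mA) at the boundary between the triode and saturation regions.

I_D = 4.58 mA

At the boundary V_DS = V_ov = V_GS − V_th = 3.23 − 1.3 = 1.93 V.
I_D = ½ k_n V_ov² = 0.5 × 2.46 × 1.93² = 4.58 mA.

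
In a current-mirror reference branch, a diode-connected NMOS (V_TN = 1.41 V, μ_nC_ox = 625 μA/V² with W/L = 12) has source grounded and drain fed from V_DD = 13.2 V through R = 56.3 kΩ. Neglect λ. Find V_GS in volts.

With gate tied to drain, V_GS = V_DS ≥ V_GS − V_TN, so the device is in saturation.
k_n = μ_nC_ox · (W/L) = 7.5 mA/V².
KCL at the drain: ½ k_n (V_GS − V_TN)² = (V_DD − V_GS)/R.
Let x = V_GS − 1.41. Then 211 x² + x − 11.79 = 0, giving x = 0.234 V (positive root), so V_GS = 1.64 V.
I_D = (V_DD − V_GS)/R = (13.2 − 1.64) / 56.3 = 0.205 mA.

V_GS = 1.64 V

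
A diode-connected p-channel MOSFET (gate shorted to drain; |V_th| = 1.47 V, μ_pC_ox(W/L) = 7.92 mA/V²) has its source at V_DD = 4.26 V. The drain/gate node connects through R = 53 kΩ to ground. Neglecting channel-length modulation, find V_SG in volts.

V_SG = 1.58 V

With gate tied to drain, V_SG = V_SD ≥ V_SG − |V_th|, so the device is in saturation.
KCL at the drain: ½ k_p (V_SG − |V_th|)² = (V_DD − V_SG)/R.
Let x = V_SG − 1.47. Then 210 x² + x − 2.79 = 0, giving x = 0.113 V (positive root), so V_SG = 1.58 V.
I_D = (V_DD − V_SG)/R = (4.26 − 1.58) / 53 = 0.0505 mA.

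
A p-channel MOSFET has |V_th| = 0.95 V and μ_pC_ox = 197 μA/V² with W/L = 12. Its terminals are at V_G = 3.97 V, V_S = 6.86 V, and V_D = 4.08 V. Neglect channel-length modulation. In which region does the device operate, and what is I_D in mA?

V_SG = V_S − V_G = 6.86 − 3.97 = 2.89 V; V_SD = V_S − V_D = 6.86 − 4.08 = 2.78 V.
k_p = μ_pC_ox · (W/L) = 2.364 mA/V².
V_ov = V_SG − |V_th| = 2.89 − 0.95 = 1.94 V.
Since V_SD = 2.78 V ≥ V_ov = 1.94 V, the device is in saturation.
I_D = ½ k_p V_ov² = 0.5 × 2.364 × 1.94² = 4.45 mA.

Saturation; I_D = 4.45 mA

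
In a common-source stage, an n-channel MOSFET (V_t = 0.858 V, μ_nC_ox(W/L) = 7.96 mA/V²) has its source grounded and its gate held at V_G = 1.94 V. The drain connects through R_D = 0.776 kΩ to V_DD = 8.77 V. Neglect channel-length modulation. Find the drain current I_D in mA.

I_D = 4.66 mA

V_GS = V_G = 1.94 V, so V_ov = 1.94 − 0.858 = 1.08 V.
Assume saturation: I_D = ½ k_n V_ov² = 0.5 × 7.96 × 1.08² = 4.66 mA, giving V_DS = V_DD − I_D R_D = 8.77 − 4.66 × 0.776 = 5.15 V.
V_DS = 5.15 V ≥ V_ov = 1.08 V, confirming saturation.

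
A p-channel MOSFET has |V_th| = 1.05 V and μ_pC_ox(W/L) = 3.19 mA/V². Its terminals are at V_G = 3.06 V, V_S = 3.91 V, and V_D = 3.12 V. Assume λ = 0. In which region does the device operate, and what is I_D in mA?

V_SG = V_S − V_G = 3.91 − 3.06 = 0.85 V; V_SD = V_S − V_D = 3.91 − 3.12 = 0.79 V.
V_SG = 0.85 V < |V_th| = 1.05 V, so the transistor is in cutoff.

Cutoff; I_D = 0 mA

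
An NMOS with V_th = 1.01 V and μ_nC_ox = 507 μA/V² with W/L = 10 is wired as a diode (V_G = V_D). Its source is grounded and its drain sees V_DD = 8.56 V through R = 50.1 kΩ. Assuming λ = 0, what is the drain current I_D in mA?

With gate tied to drain, V_GS = V_DS ≥ V_GS − V_th, so the device is in saturation.
k_n = μ_nC_ox · (W/L) = 5.07 mA/V².
KCL at the drain: ½ k_n (V_GS − V_th)² = (V_DD − V_GS)/R.
Let x = V_GS − 1.01. Then 127 x² + x − 7.55 = 0, giving x = 0.24 V (positive root), so V_GS = 1.25 V.
I_D = (V_DD − V_GS)/R = (8.56 − 1.25) / 50.1 = 0.146 mA.

I_D = 0.146 mA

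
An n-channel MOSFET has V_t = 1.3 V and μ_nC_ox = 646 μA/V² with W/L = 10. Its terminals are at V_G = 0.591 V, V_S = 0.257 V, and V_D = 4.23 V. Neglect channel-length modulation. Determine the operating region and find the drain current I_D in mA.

V_GS = V_G − V_S = 0.591 − 0.257 = 0.334 V; V_DS = V_D − V_S = 4.23 − 0.257 = 3.97 V.
V_GS = 0.334 V < V_t = 1.3 V, so the transistor is in cutoff.

Cutoff; I_D = 0 mA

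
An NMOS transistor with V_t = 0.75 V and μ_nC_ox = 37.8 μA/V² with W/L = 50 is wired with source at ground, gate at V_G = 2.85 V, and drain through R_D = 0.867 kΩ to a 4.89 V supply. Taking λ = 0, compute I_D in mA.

V_GS = V_G = 2.85 V, so V_ov = 2.85 − 0.75 = 2.1 V.
k_n = μ_nC_ox · (W/L) = 1.89 mA/V².
Assume saturation: I_D = ½ k_n V_ov² = 0.5 × 1.89 × 2.1² = 4.17 mA, giving V_DS = V_DD − I_D R_D = 4.89 − 4.17 × 0.867 = 1.28 V.
But 1.28 V < V_ov = 2.1 V, so the device is actually in triode.
In triode I_D = k_n[V_ov V_DS − ½ V_DS²] and I_D = (V_DD − V_DS)/R_D. Equating: 0.819 V_DS² − 4.441 V_DS + 4.89 = 0, giving V_DS = 1.54 V (the root below V_ov).
I_D = (4.89 − 1.54) / 0.867 = 3.87 mA.

I_D = 3.87 mA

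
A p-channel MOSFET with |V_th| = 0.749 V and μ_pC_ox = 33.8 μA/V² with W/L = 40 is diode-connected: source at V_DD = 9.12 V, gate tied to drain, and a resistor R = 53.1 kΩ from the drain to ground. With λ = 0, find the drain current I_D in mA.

With gate tied to drain, V_SG = V_SD ≥ V_SG − |V_th|, so the device is in saturation.
k_p = μ_pC_ox · (W/L) = 1.352 mA/V².
KCL at the drain: ½ k_p (V_SG − |V_th|)² = (V_DD − V_SG)/R.
Let x = V_SG − 0.749. Then 35.9 x² + x − 8.371 = 0, giving x = 0.469 V (positive root), so V_SG = 1.22 V.
I_D = (V_DD − V_SG)/R = (9.12 − 1.22) / 53.1 = 0.149 mA.

I_D = 0.149 mA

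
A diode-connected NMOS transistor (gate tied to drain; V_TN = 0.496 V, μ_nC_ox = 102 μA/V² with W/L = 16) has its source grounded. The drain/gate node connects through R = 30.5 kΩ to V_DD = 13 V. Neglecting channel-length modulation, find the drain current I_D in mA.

With gate tied to drain, V_GS = V_DS ≥ V_GS − V_TN, so the device is in saturation.
k_n = μ_nC_ox · (W/L) = 1.632 mA/V².
KCL at the drain: ½ k_n (V_GS − V_TN)² = (V_DD − V_GS)/R.
Let x = V_GS − 0.496. Then 24.9 x² + x − 12.5 = 0, giving x = 0.689 V (positive root), so V_GS = 1.19 V.
I_D = (V_DD − V_GS)/R = (13 − 1.19) / 30.5 = 0.387 mA.

I_D = 0.387 mA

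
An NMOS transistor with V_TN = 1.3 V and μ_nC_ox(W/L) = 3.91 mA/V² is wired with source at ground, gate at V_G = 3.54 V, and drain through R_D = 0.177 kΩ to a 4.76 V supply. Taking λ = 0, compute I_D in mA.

I_D = 9.81 mA

V_GS = V_G = 3.54 V, so V_ov = 3.54 − 1.3 = 2.24 V.
Assume saturation: I_D = ½ k_n V_ov² = 0.5 × 3.91 × 2.24² = 9.81 mA, giving V_DS = V_DD − I_D R_D = 4.76 − 9.81 × 0.177 = 3.02 V.
V_DS = 3.02 V ≥ V_ov = 2.24 V, confirming saturation.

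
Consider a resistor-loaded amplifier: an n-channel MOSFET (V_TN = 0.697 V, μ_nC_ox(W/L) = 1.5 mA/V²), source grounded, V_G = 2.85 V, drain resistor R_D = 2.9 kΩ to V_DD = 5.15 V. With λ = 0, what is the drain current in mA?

I_D = 1.58 mA

V_GS = V_G = 2.85 V, so V_ov = 2.85 − 0.697 = 2.15 V.
Assume saturation: I_D = ½ k_n V_ov² = 0.5 × 1.5 × 2.15² = 3.48 mA, giving V_DS = V_DD − I_D R_D = 5.15 − 3.48 × 2.9 = -4.93 V.
But -4.93 V < V_ov = 2.15 V, so the device is actually in triode.
In triode I_D = k_n[V_ov V_DS − ½ V_DS²] and I_D = (V_DD − V_DS)/R_D. Equating: 2.17 V_DS² − 10.37 V_DS + 5.15 = 0, giving V_DS = 0.563 V (the root below V_ov).
I_D = (5.15 − 0.563) / 2.9 = 1.58 mA.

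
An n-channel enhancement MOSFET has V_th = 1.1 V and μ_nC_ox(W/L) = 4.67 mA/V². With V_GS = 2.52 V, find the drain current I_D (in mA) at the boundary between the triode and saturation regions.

I_D = 4.71 mA

At the boundary V_DS = V_ov = V_GS − V_th = 2.52 − 1.1 = 1.42 V.
I_D = ½ k_n V_ov² = 0.5 × 4.67 × 1.42² = 4.71 mA.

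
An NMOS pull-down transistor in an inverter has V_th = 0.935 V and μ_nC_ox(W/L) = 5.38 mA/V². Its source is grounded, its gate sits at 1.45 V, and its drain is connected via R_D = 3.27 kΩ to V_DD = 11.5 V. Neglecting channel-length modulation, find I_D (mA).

V_GS = V_G = 1.45 V, so V_ov = 1.45 − 0.935 = 0.515 V.
Assume saturation: I_D = ½ k_n V_ov² = 0.5 × 5.38 × 0.515² = 0.713 mA, giving V_DS = V_DD − I_D R_D = 11.5 − 0.713 × 3.27 = 9.17 V.
V_DS = 9.17 V ≥ V_ov = 0.515 V, confirming saturation.

I_D = 0.713 mA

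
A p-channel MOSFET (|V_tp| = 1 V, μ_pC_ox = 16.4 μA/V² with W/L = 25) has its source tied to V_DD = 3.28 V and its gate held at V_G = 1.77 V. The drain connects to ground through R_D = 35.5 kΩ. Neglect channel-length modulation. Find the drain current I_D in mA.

I_D = 0.0533 mA

V_SG = V_DD − V_G = 3.28 − 1.77 = 1.51 V, so V_ov = 1.51 − 1 = 0.51 V.
k_p = μ_pC_ox · (W/L) = 0.41 mA/V².
Assume saturation: I_D = ½ k_p V_ov² = 0.5 × 0.41 × 0.51² = 0.0533 mA, giving V_SD = V_DD − I_D R_D = 3.28 − 0.0533 × 35.5 = 1.39 V.
V_SD = 1.39 V ≥ V_ov = 0.51 V, confirming saturation.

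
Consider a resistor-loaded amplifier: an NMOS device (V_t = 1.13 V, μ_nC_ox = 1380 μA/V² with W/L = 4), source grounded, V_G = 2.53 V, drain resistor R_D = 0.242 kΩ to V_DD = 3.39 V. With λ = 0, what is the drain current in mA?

V_GS = V_G = 2.53 V, so V_ov = 2.53 − 1.13 = 1.4 V.
k_n = μ_nC_ox · (W/L) = 5.52 mA/V².
Assume saturation: I_D = ½ k_n V_ov² = 0.5 × 5.52 × 1.4² = 5.41 mA, giving V_DS = V_DD − I_D R_D = 3.39 − 5.41 × 0.242 = 2.08 V.
V_DS = 2.08 V ≥ V_ov = 1.4 V, confirming saturation.

I_D = 5.41 mA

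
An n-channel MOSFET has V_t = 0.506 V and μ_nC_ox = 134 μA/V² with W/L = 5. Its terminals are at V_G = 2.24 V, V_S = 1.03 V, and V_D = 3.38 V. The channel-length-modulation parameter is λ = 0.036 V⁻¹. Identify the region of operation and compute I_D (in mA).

V_GS = V_G − V_S = 2.24 − 1.03 = 1.21 V; V_DS = V_D − V_S = 3.38 − 1.03 = 2.35 V.
k_n = μ_nC_ox · (W/L) = 0.67 mA/V².
V_ov = V_GS − V_t = 1.21 − 0.506 = 0.704 V.
Since V_DS = 2.35 V ≥ V_ov = 0.704 V, the device is in saturation.
I_D = ½ k_n V_ov² (1 + λ V_DS) = 0.5 × 0.67 × 0.704² × (1 + 0.036 × 2.35) = 0.18 mA.

Saturation; I_D = 0.180 mA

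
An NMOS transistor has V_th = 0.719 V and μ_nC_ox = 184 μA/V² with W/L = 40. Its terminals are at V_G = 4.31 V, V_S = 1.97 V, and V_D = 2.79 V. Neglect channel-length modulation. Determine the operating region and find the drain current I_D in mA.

V_GS = V_G − V_S = 4.31 − 1.97 = 2.34 V; V_DS = V_D − V_S = 2.79 − 1.97 = 0.82 V.
k_n = μ_nC_ox · (W/L) = 7.36 mA/V².
V_ov = V_GS − V_th = 2.34 − 0.719 = 1.62 V.
Since V_DS = 0.82 V < V_ov = 1.62 V, the device is in the triode region.
I_D = k_n [V_ov · V_DS − ½ V_DS²] = 7.36 × [1.62 × 0.82 − 0.5 × 0.82²] = 7.31 mA.

Triode; I_D = 7.31 mA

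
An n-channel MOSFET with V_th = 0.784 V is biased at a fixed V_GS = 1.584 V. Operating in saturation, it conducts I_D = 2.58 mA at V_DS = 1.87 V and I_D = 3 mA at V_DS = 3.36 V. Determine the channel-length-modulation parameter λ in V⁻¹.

λ = 0.137 V⁻¹

With V_GS fixed, I_D ∝ (1 + λ V_DS) in saturation, so I_D2/I_D1 = (1 + λ V_DS2)/(1 + λ V_DS1).
3/2.58 = 1.163 = (1 + 3.36 λ)/(1 + 1.87 λ).
Solving: λ (I_D1 V_DS2 − I_D2 V_DS1) = I_D2 − I_D1, so λ = (3 − 2.58) / (2.58 × 3.36 − 3 × 1.87) = 0.42 / 3.06 = 0.137 V⁻¹.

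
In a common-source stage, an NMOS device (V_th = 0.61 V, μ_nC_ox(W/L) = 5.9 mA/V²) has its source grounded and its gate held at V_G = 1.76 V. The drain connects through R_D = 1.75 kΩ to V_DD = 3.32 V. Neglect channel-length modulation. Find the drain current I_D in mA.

V_GS = V_G = 1.76 V, so V_ov = 1.76 − 0.61 = 1.15 V.
Assume saturation: I_D = ½ k_n V_ov² = 0.5 × 5.9 × 1.15² = 3.9 mA, giving V_DS = V_DD − I_D R_D = 3.32 − 3.9 × 1.75 = -3.51 V.
But -3.51 V < V_ov = 1.15 V, so the device is actually in triode.
In triode I_D = k_n[V_ov V_DS − ½ V_DS²] and I_D = (V_DD − V_DS)/R_D. Equating: 5.16 V_DS² − 12.87 V_DS + 3.32 = 0, giving V_DS = 0.292 V (the root below V_ov).
I_D = (3.32 − 0.292) / 1.75 = 1.73 mA.

I_D = 1.73 mA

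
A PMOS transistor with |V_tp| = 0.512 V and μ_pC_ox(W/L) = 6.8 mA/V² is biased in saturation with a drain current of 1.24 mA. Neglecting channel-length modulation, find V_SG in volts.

V_SG = 1.12 V

In saturation I_D = ½ k_p (V_SG − |V_tp|)², so V_SG − |V_tp| = √(2 I_D / k_p) = √(2 × 1.24 / 6.8) = 0.604 V.
V_SG = 0.512 + 0.604 = 1.12 V.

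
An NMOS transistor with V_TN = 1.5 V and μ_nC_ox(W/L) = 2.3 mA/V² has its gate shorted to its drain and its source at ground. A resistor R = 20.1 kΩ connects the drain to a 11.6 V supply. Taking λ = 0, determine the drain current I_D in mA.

With gate tied to drain, V_GS = V_DS ≥ V_GS − V_TN, so the device is in saturation.
KCL at the drain: ½ k_n (V_GS − V_TN)² = (V_DD − V_GS)/R.
Let x = V_GS − 1.5. Then 23.1 x² + x − 10.1 = 0, giving x = 0.64 V (positive root), so V_GS = 2.14 V.
I_D = (V_DD − V_GS)/R = (11.6 − 2.14) / 20.1 = 0.471 mA.

I_D = 0.471 mA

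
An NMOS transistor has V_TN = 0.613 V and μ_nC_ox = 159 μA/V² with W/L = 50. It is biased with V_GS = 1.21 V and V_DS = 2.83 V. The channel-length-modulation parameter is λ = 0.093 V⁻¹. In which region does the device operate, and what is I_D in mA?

Saturation; I_D = 1.79 mA

k_n = μ_nC_ox · (W/L) = 7.95 mA/V².
V_ov = V_GS − V_TN = 1.21 − 0.613 = 0.597 V.
Since V_DS = 2.83 V ≥ V_ov = 0.597 V, the device is in saturation.
I_D = ½ k_n V_ov² (1 + λ V_DS) = 0.5 × 7.95 × 0.597² × (1 + 0.093 × 2.83) = 1.79 mA.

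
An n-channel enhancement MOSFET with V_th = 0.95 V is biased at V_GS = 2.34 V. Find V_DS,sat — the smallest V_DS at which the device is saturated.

V_DS,sat = 1.39 V

The boundary between triode and saturation is V_DS = V_GS − V_th = V_ov.
V_ov = 2.34 − 0.95 = 1.39 V.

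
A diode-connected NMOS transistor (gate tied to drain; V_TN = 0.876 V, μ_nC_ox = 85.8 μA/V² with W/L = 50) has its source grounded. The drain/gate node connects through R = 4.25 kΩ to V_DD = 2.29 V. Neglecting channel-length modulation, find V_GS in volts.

With gate tied to drain, V_GS = V_DS ≥ V_GS − V_TN, so the device is in saturation.
k_n = μ_nC_ox · (W/L) = 4.29 mA/V².
KCL at the drain: ½ k_n (V_GS − V_TN)² = (V_DD − V_GS)/R.
Let x = V_GS − 0.876. Then 9.12 x² + x − 1.414 = 0, giving x = 0.343 V (positive root), so V_GS = 1.22 V.
I_D = (V_DD − V_GS)/R = (2.29 − 1.22) / 4.25 = 0.252 mA.

V_GS = 1.22 V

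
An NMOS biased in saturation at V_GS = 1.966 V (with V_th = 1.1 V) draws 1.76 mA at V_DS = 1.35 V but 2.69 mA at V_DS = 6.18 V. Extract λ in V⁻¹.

With V_GS fixed, I_D ∝ (1 + λ V_DS) in saturation, so I_D2/I_D1 = (1 + λ V_DS2)/(1 + λ V_DS1).
2.69/1.76 = 1.528 = (1 + 6.18 λ)/(1 + 1.35 λ).
Solving: λ (I_D1 V_DS2 − I_D2 V_DS1) = I_D2 − I_D1, so λ = (2.69 − 1.76) / (1.76 × 6.18 − 2.69 × 1.35) = 0.93 / 7.25 = 0.128 V⁻¹.

λ = 0.128 V⁻¹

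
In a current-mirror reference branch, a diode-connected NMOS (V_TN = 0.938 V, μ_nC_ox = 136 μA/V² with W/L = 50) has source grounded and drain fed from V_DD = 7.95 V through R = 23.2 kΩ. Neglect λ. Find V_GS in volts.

With gate tied to drain, V_GS = V_DS ≥ V_GS − V_TN, so the device is in saturation.
k_n = μ_nC_ox · (W/L) = 6.8 mA/V².
KCL at the drain: ½ k_n (V_GS − V_TN)² = (V_DD − V_GS)/R.
Let x = V_GS − 0.938. Then 78.9 x² + x − 7.012 = 0, giving x = 0.292 V (positive root), so V_GS = 1.23 V.
I_D = (V_DD − V_GS)/R = (7.95 − 1.23) / 23.2 = 0.29 mA.

V_GS = 1.23 V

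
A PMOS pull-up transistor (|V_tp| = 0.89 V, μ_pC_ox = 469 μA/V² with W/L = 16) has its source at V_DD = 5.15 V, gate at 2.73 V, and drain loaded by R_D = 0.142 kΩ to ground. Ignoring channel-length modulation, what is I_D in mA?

I_D = 8.78 mA

V_SG = V_DD − V_G = 5.15 − 2.73 = 2.42 V, so V_ov = 2.42 − 0.89 = 1.53 V.
k_p = μ_pC_ox · (W/L) = 7.504 mA/V².
Assume saturation: I_D = ½ k_p V_ov² = 0.5 × 7.504 × 1.53² = 8.78 mA, giving V_SD = V_DD − I_D R_D = 5.15 − 8.78 × 0.142 = 3.9 V.
V_SD = 3.9 V ≥ V_ov = 1.53 V, confirming saturation.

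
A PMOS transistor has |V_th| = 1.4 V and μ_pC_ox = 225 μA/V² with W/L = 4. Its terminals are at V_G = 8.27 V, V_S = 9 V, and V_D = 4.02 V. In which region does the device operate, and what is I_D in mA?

Cutoff; I_D = 0 mA

V_SG = V_S − V_G = 9 − 8.27 = 0.73 V; V_SD = V_S − V_D = 9 − 4.02 = 4.98 V.
V_SG = 0.73 V < |V_th| = 1.4 V, so the transistor is in cutoff.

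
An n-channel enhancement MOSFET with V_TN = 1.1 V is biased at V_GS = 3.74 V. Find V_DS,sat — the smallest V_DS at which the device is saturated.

The boundary between triode and saturation is V_DS = V_GS − V_TN = V_ov.
V_ov = 3.74 − 1.1 = 2.64 V.

V_DS,sat = 2.64 V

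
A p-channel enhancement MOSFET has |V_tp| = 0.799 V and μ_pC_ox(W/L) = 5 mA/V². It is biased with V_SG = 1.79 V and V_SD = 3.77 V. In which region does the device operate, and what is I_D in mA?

Saturation; I_D = 2.46 mA

V_ov = V_SG − |V_tp| = 1.79 − 0.799 = 0.991 V.
Since V_SD = 3.77 V ≥ V_ov = 0.991 V, the device is in saturation.
I_D = ½ k_p V_ov² = 0.5 × 5 × 0.991² = 2.46 mA.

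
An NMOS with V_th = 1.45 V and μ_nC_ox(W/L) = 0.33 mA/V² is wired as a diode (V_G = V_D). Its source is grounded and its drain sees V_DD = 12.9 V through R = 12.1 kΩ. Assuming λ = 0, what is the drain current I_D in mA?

I_D = 0.768 mA

With gate tied to drain, V_GS = V_DS ≥ V_GS − V_th, so the device is in saturation.
KCL at the drain: ½ k_n (V_GS − V_th)² = (V_DD − V_GS)/R.
Let x = V_GS − 1.45. Then 2 x² + x − 11.45 = 0, giving x = 2.16 V (positive root), so V_GS = 3.61 V.
I_D = (V_DD − V_GS)/R = (12.9 − 3.61) / 12.1 = 0.768 mA.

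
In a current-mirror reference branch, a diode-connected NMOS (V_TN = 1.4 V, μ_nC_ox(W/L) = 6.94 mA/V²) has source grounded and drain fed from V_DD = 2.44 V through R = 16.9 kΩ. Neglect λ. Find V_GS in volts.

V_GS = 1.52 V

With gate tied to drain, V_GS = V_DS ≥ V_GS − V_TN, so the device is in saturation.
KCL at the drain: ½ k_n (V_GS − V_TN)² = (V_DD − V_GS)/R.
Let x = V_GS − 1.4. Then 58.6 x² + x − 1.04 = 0, giving x = 0.125 V (positive root), so V_GS = 1.52 V.
I_D = (V_DD − V_GS)/R = (2.44 − 1.52) / 16.9 = 0.0541 mA.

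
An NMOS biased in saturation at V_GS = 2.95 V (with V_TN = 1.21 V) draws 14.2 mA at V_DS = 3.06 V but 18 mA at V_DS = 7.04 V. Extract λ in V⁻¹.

With V_GS fixed, I_D ∝ (1 + λ V_DS) in saturation, so I_D2/I_D1 = (1 + λ V_DS2)/(1 + λ V_DS1).
18/14.2 = 1.268 = (1 + 7.04 λ)/(1 + 3.06 λ).
Solving: λ (I_D1 V_DS2 − I_D2 V_DS1) = I_D2 − I_D1, so λ = (18 − 14.2) / (14.2 × 7.04 − 18 × 3.06) = 3.8 / 44.9 = 0.0847 V⁻¹.

λ = 0.0847 V⁻¹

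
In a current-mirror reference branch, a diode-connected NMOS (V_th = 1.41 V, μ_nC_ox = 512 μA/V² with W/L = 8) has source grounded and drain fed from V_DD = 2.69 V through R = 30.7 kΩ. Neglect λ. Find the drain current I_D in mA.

With gate tied to drain, V_GS = V_DS ≥ V_GS − V_th, so the device is in saturation.
k_n = μ_nC_ox · (W/L) = 4.096 mA/V².
KCL at the drain: ½ k_n (V_GS − V_th)² = (V_DD − V_GS)/R.
Let x = V_GS − 1.41. Then 62.9 x² + x − 1.28 = 0, giving x = 0.135 V (positive root), so V_GS = 1.54 V.
I_D = (V_DD − V_GS)/R = (2.69 − 1.54) / 30.7 = 0.0373 mA.

I_D = 0.0373 mA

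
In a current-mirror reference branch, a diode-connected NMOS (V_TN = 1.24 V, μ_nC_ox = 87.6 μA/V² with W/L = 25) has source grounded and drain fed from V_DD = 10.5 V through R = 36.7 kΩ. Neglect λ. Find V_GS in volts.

V_GS = 1.71 V

With gate tied to drain, V_GS = V_DS ≥ V_GS − V_TN, so the device is in saturation.
k_n = μ_nC_ox · (W/L) = 2.19 mA/V².
KCL at the drain: ½ k_n (V_GS − V_TN)² = (V_DD − V_GS)/R.
Let x = V_GS − 1.24. Then 40.2 x² + x − 9.26 = 0, giving x = 0.468 V (positive root), so V_GS = 1.71 V.
I_D = (V_DD − V_GS)/R = (10.5 − 1.71) / 36.7 = 0.24 mA.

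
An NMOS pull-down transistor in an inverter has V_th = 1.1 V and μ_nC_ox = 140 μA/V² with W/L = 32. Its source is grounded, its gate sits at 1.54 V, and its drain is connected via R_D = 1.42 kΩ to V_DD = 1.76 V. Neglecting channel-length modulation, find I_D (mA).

I_D = 0.434 mA

V_GS = V_G = 1.54 V, so V_ov = 1.54 − 1.1 = 0.44 V.
k_n = μ_nC_ox · (W/L) = 4.48 mA/V².
Assume saturation: I_D = ½ k_n V_ov² = 0.5 × 4.48 × 0.44² = 0.434 mA, giving V_DS = V_DD − I_D R_D = 1.76 − 0.434 × 1.42 = 1.14 V.
V_DS = 1.14 V ≥ V_ov = 0.44 V, confirming saturation.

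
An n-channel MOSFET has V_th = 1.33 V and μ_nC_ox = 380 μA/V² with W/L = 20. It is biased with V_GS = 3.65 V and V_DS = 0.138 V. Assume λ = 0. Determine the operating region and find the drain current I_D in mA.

Triode; I_D = 2.36 mA

k_n = μ_nC_ox · (W/L) = 7.6 mA/V².
V_ov = V_GS − V_th = 3.65 − 1.33 = 2.32 V.
Since V_DS = 0.138 V < V_ov = 2.32 V, the device is in the triode region.
I_D = k_n [V_ov · V_DS − ½ V_DS²] = 7.6 × [2.32 × 0.138 − 0.5 × 0.138²] = 2.36 mA.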